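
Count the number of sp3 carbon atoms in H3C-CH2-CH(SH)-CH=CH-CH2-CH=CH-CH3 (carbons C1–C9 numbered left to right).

C1: sp3 ✓
C2: sp3 ✓
C3: sp3 ✓
C4: sp2
C5: sp2
C6: sp3 ✓
C7: sp2
C8: sp2
C9: sp3 ✓
C1, C2, C3, C6, C9 → 5 sp3 carbons.

5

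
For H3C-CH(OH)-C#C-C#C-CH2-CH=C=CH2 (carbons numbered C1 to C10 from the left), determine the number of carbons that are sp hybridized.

5

C1: sp3
C2: sp3
C3: sp ✓
C4: sp ✓
C5: sp ✓
C6: sp ✓
C7: sp3
C8: sp2
C9: sp ✓
C10: sp2
C3, C4, C5, C6, C9 → 5 sp carbons.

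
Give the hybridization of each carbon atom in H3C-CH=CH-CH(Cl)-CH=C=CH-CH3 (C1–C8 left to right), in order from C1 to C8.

C1 sp3, C2 sp2, C3 sp2, C4 sp3, C5 sp2, C6 sp, C7 sp2, C8 sp3

C1 — 4 σ bonds. Steric number 4, so sp3.
C2: 3 σ bonds, plus one π bond; 3 regions of electron density → sp2.
C3 is sp2: 3 σ bonds, plus one π bond, 3 electron-density regions.
C4: 4 σ bonds — 4 electron domains, sp3.
C5 — 3 σ bonds, plus one π bond. Steric number 3, so sp2.
C6 is sp: 2 σ bonds, plus two π bonds, 2 electron-density regions.
C7 carries 3 σ bonds, plus one π bond, giving a steric number of 3, so it is sp2.
C8 is sp3: 4 σ bonds, 4 electron-density regions.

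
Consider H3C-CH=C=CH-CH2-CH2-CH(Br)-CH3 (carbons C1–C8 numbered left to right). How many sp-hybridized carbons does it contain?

C1: sp3
C2: sp2
C3: sp ✓
C4: sp2
C5: sp3
C6: sp3
C7: sp3
C8: sp3
C3 → 1 sp carbon.

1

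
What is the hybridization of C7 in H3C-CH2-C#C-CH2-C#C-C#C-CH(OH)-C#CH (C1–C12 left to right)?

sp

C7: 2 σ bonds, plus two π bonds; 2 regions of electron density → sp.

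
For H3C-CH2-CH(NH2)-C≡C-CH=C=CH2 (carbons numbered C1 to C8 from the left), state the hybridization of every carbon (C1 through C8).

C1 sp3, C2 sp3, C3 sp3, C4 sp, C5 sp, C6 sp2, C7 sp, C8 sp2

C1: 4 σ bonds; 4 regions of electron density → sp3.
C2 has 4 σ bonds: steric number 4 → sp3.
C3 — 4 σ bonds. Steric number 4, so sp3.
C4: 2 σ bonds, plus two π bonds — 2 electron domains, sp.
C5 — 2 σ bonds, plus two π bonds. Steric number 2, so sp.
C6: 3 σ bonds, plus one π bond — 3 electron domains, sp2.
C7: 2 σ bonds, plus two π bonds — 2 electron domains, sp.
C8 is sp2: 3 σ bonds, plus one π bond, 3 electron-density regions.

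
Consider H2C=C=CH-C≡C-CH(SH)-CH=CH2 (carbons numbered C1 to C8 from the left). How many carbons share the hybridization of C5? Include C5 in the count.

C5 is sp (two π bonds).
C1: sp2
C2: sp ✓
C3: sp2
C4: sp ✓
C5: sp ✓
C6: sp3
C7: sp2
C8: sp2
3 carbons are sp.

3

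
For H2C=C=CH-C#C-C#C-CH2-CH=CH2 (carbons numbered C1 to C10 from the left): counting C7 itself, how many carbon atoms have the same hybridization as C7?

5

C7 is sp (two π bonds).
C1: sp2
C2: sp ✓
C3: sp2
C4: sp ✓
C5: sp ✓
C6: sp ✓
C7: sp ✓
C8: sp3
C9: sp2
C10: sp2
5 carbons are sp.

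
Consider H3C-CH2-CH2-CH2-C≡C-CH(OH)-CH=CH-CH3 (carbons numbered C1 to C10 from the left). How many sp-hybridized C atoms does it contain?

C1: sp3
C2: sp3
C3: sp3
C4: sp3
C5: sp ✓
C6: sp ✓
C7: sp3
C8: sp2
C9: sp2
C10: sp3
C5, C6 → 2 sp carbons.

2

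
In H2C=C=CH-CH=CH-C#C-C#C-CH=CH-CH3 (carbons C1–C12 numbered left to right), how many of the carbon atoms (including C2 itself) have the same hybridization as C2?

5

C2 is sp (two π bonds).
C1: sp2
C2: sp ✓
C3: sp2
C4: sp2
C5: sp2
C6: sp ✓
C7: sp ✓
C8: sp ✓
C9: sp ✓
C10: sp2
C11: sp2
C12: sp3
5 carbons are sp.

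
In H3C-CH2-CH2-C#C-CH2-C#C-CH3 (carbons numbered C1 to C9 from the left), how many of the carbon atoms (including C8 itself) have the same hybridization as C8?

4

C8 is sp (two π bonds).
C1: sp3
C2: sp3
C3: sp3
C4: sp ✓
C5: sp ✓
C6: sp3
C7: sp ✓
C8: sp ✓
C9: sp3
4 carbons are sp.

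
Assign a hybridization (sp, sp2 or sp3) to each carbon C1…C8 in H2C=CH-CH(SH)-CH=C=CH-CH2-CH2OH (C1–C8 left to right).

C1 carries 3 σ bonds, plus one π bond, giving a steric number of 3, so it is sp2.
C2 carries 3 σ bonds, plus one π bond, giving a steric number of 3, so it is sp2.
C3 carries 4 σ bonds, giving a steric number of 4, so it is sp3.
C4: 3 σ bonds, plus one π bond — 3 electron domains, sp2.
C5 has 2 σ bonds, plus two π bonds: steric number 2 → sp.
C6: 3 σ bonds, plus one π bond; 3 regions of electron density → sp2.
C7 (4 σ bonds) has steric number 4: sp3.
C8 carries 4 σ bonds, giving a steric number of 4, so it is sp3.

C1 sp2, C2 sp2, C3 sp3, C4 sp2, C5 sp, C6 sp2, C7 sp3, C8 sp3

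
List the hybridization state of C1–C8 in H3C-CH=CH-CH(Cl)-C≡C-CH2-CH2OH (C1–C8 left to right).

C1 — 4 σ bonds. Steric number 4, so sp3.
C2 — 3 σ bonds, plus one π bond. Steric number 3, so sp2.
C3 is sp2: 3 σ bonds, plus one π bond, 3 electron-density regions.
C4 is sp3: 4 σ bonds, 4 electron-density regions.
C5 — 2 σ bonds, plus two π bonds. Steric number 2, so sp.
C6 — 2 σ bonds, plus two π bonds. Steric number 2, so sp.
C7 is sp3: 4 σ bonds, 4 electron-density regions.
C8: 4 σ bonds; 4 regions of electron density → sp3.

C1 sp3, C2 sp2, C3 sp2, C4 sp3, C5 sp, C6 sp, C7 sp3, C8 sp3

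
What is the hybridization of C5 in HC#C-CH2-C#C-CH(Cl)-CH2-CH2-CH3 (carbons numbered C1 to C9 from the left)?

sp

C5 has 2 σ bonds, plus two π bonds: steric number 2 → sp.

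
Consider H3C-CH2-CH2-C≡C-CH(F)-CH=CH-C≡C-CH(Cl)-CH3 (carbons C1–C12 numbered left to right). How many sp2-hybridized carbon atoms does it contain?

2

C1: sp3
C2: sp3
C3: sp3
C4: sp
C5: sp
C6: sp3
C7: sp2 ✓
C8: sp2 ✓
C9: sp
C10: sp
C11: sp3
C12: sp3
C7, C8 → 2 sp2 carbons.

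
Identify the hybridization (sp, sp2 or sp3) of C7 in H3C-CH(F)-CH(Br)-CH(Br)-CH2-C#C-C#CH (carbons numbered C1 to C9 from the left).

C7: 2 σ bonds, plus two π bonds — 2 electron domains, sp.

sp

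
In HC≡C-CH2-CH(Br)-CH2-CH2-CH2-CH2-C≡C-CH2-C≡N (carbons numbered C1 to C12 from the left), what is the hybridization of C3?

C3: 4 σ bonds — 4 electron domains, sp3.

sp³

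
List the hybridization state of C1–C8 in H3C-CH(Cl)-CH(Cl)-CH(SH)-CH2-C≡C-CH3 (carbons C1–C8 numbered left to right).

C1 — 4 σ bonds. Steric number 4, so sp3.
C2 has 4 σ bonds: steric number 4 → sp3.
C3 carries 4 σ bonds, giving a steric number of 4, so it is sp3.
C4 is sp3: 4 σ bonds, 4 electron-density regions.
C5: 4 σ bonds — 4 electron domains, sp3.
C6 carries 2 σ bonds, plus two π bonds, giving a steric number of 2, so it is sp.
C7 has 2 σ bonds, plus two π bonds: steric number 2 → sp.
C8: 4 σ bonds — 4 electron domains, sp3.

C1 sp3, C2 sp3, C3 sp3, C4 sp3, C5 sp3, C6 sp, C7 sp, C8 sp3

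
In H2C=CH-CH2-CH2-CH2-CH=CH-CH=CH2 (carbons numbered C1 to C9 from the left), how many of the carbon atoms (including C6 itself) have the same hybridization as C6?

C6 is sp2 (one π bond).
C1: sp2 ✓
C2: sp2 ✓
C3: sp3
C4: sp3
C5: sp3
C6: sp2 ✓
C7: sp2 ✓
C8: sp2 ✓
C9: sp2 ✓
6 carbons are sp2.

6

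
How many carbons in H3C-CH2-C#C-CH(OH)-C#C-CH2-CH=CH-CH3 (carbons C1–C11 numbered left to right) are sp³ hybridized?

5

C1: sp3 ✓
C2: sp3 ✓
C3: sp
C4: sp
C5: sp3 ✓
C6: sp
C7: sp
C8: sp3 ✓
C9: sp2
C10: sp2
C11: sp3 ✓
C1, C2, C5, C8, C11 → 5 sp3 carbons.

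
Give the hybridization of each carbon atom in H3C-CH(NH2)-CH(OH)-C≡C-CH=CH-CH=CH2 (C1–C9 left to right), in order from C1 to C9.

C1 (4 σ bonds) has steric number 4: sp3.
C2: 4 σ bonds; 4 regions of electron density → sp3.
C3 — 4 σ bonds. Steric number 4, so sp3.
C4 has 2 σ bonds, plus two π bonds: steric number 2 → sp.
C5 carries 2 σ bonds, plus two π bonds, giving a steric number of 2, so it is sp.
C6 is sp2: 3 σ bonds, plus one π bond, 3 electron-density regions.
C7: 3 σ bonds, plus one π bond; 3 regions of electron density → sp2.
C8 is sp2: 3 σ bonds, plus one π bond, 3 electron-density regions.
C9 is sp2: 3 σ bonds, plus one π bond, 3 electron-density regions.

C1 sp3, C2 sp3, C3 sp3, C4 sp, C5 sp, C6 sp2, C7 sp2, C8 sp2, C9 sp2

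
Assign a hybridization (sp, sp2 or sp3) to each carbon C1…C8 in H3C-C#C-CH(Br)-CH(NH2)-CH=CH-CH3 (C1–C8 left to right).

C1 sp3, C2 sp, C3 sp, C4 sp3, C5 sp3, C6 sp2, C7 sp2, C8 sp3

C1 (4 σ bonds) has steric number 4: sp3.
C2 has 2 σ bonds, plus two π bonds: steric number 2 → sp.
C3 (2 σ bonds, plus two π bonds) has steric number 2: sp.
C4: 4 σ bonds — 4 electron domains, sp3.
C5 is sp3: 4 σ bonds, 4 electron-density regions.
C6 carries 3 σ bonds, plus one π bond, giving a steric number of 3, so it is sp2.
C7 (3 σ bonds, plus one π bond) has steric number 3: sp2.
C8 is sp3: 4 σ bonds, 4 electron-density regions.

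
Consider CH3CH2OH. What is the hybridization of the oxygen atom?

The oxygen atom: 2 σ bonds and 2 lone pairs; 4 regions of electron density → sp3.

sp^3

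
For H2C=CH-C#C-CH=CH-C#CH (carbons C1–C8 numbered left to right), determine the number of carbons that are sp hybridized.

4

C1: sp2
C2: sp2
C3: sp ✓
C4: sp ✓
C5: sp2
C6: sp2
C7: sp ✓
C8: sp ✓
C3, C4, C7, C8 → 4 sp carbons.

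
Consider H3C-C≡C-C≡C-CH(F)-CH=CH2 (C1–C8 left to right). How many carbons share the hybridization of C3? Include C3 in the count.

4

C3 is sp (two π bonds).
C1: sp3
C2: sp ✓
C3: sp ✓
C4: sp ✓
C5: sp ✓
C6: sp3
C7: sp2
C8: sp2
4 carbons are sp.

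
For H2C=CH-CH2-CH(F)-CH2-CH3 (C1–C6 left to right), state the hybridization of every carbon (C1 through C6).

C1 sp2, C2 sp2, C3 sp3, C4 sp3, C5 sp3, C6 sp3

C1: 3 σ bonds, plus one π bond; 3 regions of electron density → sp2.
C2 (3 σ bonds, plus one π bond) has steric number 3: sp2.
C3: 4 σ bonds; 4 regions of electron density → sp3.
C4 carries 4 σ bonds, giving a steric number of 4, so it is sp3.
C5 (4 σ bonds) has steric number 4: sp3.
C6 (4 σ bonds) has steric number 4: sp3.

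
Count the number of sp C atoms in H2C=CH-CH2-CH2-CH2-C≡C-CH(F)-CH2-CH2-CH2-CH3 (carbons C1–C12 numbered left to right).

C1: sp2
C2: sp2
C3: sp3
C4: sp3
C5: sp3
C6: sp ✓
C7: sp ✓
C8: sp3
C9: sp3
C10: sp3
C11: sp3
C12: sp3
C6, C7 → 2 sp carbons.

2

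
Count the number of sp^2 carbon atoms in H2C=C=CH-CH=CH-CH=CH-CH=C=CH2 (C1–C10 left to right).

C1: sp2 ✓
C2: sp
C3: sp2 ✓
C4: sp2 ✓
C5: sp2 ✓
C6: sp2 ✓
C7: sp2 ✓
C8: sp2 ✓
C9: sp
C10: sp2 ✓
C1, C3, C4, C5, C6, C7, C8, C10 → 8 sp2 carbons.

8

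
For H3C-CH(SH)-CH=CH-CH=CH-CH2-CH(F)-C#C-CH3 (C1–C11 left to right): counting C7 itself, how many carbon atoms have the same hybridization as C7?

5

C7 is sp3 (only σ bonds).
C1: sp3 ✓
C2: sp3 ✓
C3: sp2
C4: sp2
C5: sp2
C6: sp2
C7: sp3 ✓
C8: sp3 ✓
C9: sp
C10: sp
C11: sp3 ✓
5 carbons are sp3.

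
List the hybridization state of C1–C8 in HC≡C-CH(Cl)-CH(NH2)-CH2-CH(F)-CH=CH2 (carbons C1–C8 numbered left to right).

C1 (2 σ bonds, plus two π bonds) has steric number 2: sp.
C2: 2 σ bonds, plus two π bonds; 2 regions of electron density → sp.
C3: 4 σ bonds — 4 electron domains, sp3.
C4 is sp3: 4 σ bonds, 4 electron-density regions.
C5 — 4 σ bonds. Steric number 4, so sp3.
C6: 4 σ bonds; 4 regions of electron density → sp3.
C7 — 3 σ bonds, plus one π bond. Steric number 3, so sp2.
C8: 3 σ bonds, plus one π bond; 3 regions of electron density → sp2.

C1 sp, C2 sp, C3 sp3, C4 sp3, C5 sp3, C6 sp3, C7 sp2, C8 sp2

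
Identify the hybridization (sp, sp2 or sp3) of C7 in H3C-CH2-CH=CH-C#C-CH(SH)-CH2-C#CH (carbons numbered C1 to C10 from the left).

sp³

C7 has 4 σ bonds: steric number 4 → sp3.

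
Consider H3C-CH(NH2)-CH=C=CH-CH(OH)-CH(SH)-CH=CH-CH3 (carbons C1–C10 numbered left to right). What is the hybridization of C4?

sp

C4: 2 σ bonds, plus two π bonds; 2 regions of electron density → sp.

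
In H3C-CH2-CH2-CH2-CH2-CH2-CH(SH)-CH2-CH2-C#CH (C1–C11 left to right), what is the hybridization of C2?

C2 carries 4 σ bonds, giving a steric number of 4, so it is sp3.

sp^3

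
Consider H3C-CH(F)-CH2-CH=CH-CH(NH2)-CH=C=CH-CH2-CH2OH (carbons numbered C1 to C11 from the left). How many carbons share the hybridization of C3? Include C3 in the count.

C3 is sp3 (only σ bonds).
C1: sp3 ✓
C2: sp3 ✓
C3: sp3 ✓
C4: sp2
C5: sp2
C6: sp3 ✓
C7: sp2
C8: sp
C9: sp2
C10: sp3 ✓
C11: sp3 ✓
6 carbons are sp3.

6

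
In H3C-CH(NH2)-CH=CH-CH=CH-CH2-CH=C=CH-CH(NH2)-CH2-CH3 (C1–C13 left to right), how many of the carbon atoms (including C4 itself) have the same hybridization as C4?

6

C4 is sp2 (one π bond).
C1: sp3
C2: sp3
C3: sp2 ✓
C4: sp2 ✓
C5: sp2 ✓
C6: sp2 ✓
C7: sp3
C8: sp2 ✓
C9: sp
C10: sp2 ✓
C11: sp3
C12: sp3
C13: sp3
6 carbons are sp2.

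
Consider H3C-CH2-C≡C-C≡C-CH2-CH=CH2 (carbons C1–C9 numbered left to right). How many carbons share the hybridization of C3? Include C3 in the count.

4

C3 is sp (two π bonds).
C1: sp3
C2: sp3
C3: sp ✓
C4: sp ✓
C5: sp ✓
C6: sp ✓
C7: sp3
C8: sp2
C9: sp2
4 carbons are sp.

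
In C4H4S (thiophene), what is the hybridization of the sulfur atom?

sp^2

Analogous to furan: one S lone pair in the aromatic π system, S is sp2.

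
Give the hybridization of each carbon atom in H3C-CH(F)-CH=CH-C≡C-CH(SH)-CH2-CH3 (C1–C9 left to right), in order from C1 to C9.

C1 is sp3: 4 σ bonds, 4 electron-density regions.
C2 (4 σ bonds) has steric number 4: sp3.
C3: 3 σ bonds, plus one π bond — 3 electron domains, sp2.
C4 — 3 σ bonds, plus one π bond. Steric number 3, so sp2.
C5 (2 σ bonds, plus two π bonds) has steric number 2: sp.
C6 carries 2 σ bonds, plus two π bonds, giving a steric number of 2, so it is sp.
C7 (4 σ bonds) has steric number 4: sp3.
C8 has 4 σ bonds: steric number 4 → sp3.
C9 has 4 σ bonds: steric number 4 → sp3.

C1 sp3, C2 sp3, C3 sp2, C4 sp2, C5 sp, C6 sp, C7 sp3, C8 sp3, C9 sp3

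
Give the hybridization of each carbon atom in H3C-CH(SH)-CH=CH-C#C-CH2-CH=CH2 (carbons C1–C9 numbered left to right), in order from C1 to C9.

C1 sp3, C2 sp3, C3 sp2, C4 sp2, C5 sp, C6 sp, C7 sp3, C8 sp2, C9 sp2

C1 carries 4 σ bonds, giving a steric number of 4, so it is sp3.
C2: 4 σ bonds; 4 regions of electron density → sp3.
C3 has 3 σ bonds, plus one π bond: steric number 3 → sp2.
C4 is sp2: 3 σ bonds, plus one π bond, 3 electron-density regions.
C5 (2 σ bonds, plus two π bonds) has steric number 2: sp.
C6 (2 σ bonds, plus two π bonds) has steric number 2: sp.
C7: 4 σ bonds — 4 electron domains, sp3.
C8 carries 3 σ bonds, plus one π bond, giving a steric number of 3, so it is sp2.
C9 is sp2: 3 σ bonds, plus one π bond, 3 electron-density regions.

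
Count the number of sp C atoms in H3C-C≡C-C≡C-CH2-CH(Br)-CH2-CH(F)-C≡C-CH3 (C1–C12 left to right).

C1: sp3
C2: sp ✓
C3: sp ✓
C4: sp ✓
C5: sp ✓
C6: sp3
C7: sp3
C8: sp3
C9: sp3
C10: sp ✓
C11: sp ✓
C12: sp3
C2, C3, C4, C5, C10, C11 → 6 sp carbons.

6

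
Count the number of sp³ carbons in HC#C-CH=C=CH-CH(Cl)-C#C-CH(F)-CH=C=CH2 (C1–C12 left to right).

C1: sp
C2: sp
C3: sp2
C4: sp
C5: sp2
C6: sp3 ✓
C7: sp
C8: sp
C9: sp3 ✓
C10: sp2
C11: sp
C12: sp2
C6, C9 → 2 sp3 carbons.

2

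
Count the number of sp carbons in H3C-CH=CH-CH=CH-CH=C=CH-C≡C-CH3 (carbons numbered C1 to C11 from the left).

C1: sp3
C2: sp2
C3: sp2
C4: sp2
C5: sp2
C6: sp2
C7: sp ✓
C8: sp2
C9: sp ✓
C10: sp ✓
C11: sp3
C7, C9, C10 → 3 sp carbons.

3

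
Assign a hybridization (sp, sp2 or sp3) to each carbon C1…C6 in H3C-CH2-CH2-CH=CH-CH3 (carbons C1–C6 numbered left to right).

C1 sp3, C2 sp3, C3 sp3, C4 sp2, C5 sp2, C6 sp3

C1: 4 σ bonds; 4 regions of electron density → sp3.
C2 — 4 σ bonds. Steric number 4, so sp3.
C3: 4 σ bonds — 4 electron domains, sp3.
C4 (3 σ bonds, plus one π bond) has steric number 3: sp2.
C5 is sp2: 3 σ bonds, plus one π bond, 3 electron-density regions.
C6: 4 σ bonds — 4 electron domains, sp3.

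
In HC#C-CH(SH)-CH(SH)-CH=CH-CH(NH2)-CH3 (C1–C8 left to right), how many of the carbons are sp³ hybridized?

4

C1: sp
C2: sp
C3: sp3 ✓
C4: sp3 ✓
C5: sp2
C6: sp2
C7: sp3 ✓
C8: sp3 ✓
C3, C4, C7, C8 → 4 sp3 carbons.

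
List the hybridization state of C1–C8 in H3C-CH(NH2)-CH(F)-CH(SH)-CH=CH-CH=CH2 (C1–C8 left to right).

C1 has 4 σ bonds: steric number 4 → sp3.
C2: 4 σ bonds — 4 electron domains, sp3.
C3 has 4 σ bonds: steric number 4 → sp3.
C4 carries 4 σ bonds, giving a steric number of 4, so it is sp3.
C5: 3 σ bonds, plus one π bond; 3 regions of electron density → sp2.
C6 — 3 σ bonds, plus one π bond. Steric number 3, so sp2.
C7 carries 3 σ bonds, plus one π bond, giving a steric number of 3, so it is sp2.
C8 carries 3 σ bonds, plus one π bond, giving a steric number of 3, so it is sp2.

C1 sp3, C2 sp3, C3 sp3, C4 sp3, C5 sp2, C6 sp2, C7 sp2, C8 sp2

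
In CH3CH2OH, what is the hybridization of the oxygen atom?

sp^3

The oxygen atom (2 σ bonds and 2 lone pairs) has steric number 4: sp3.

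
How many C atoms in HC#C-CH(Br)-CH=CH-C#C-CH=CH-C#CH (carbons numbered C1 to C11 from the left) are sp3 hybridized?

1

C1: sp
C2: sp
C3: sp3 ✓
C4: sp2
C5: sp2
C6: sp
C7: sp
C8: sp2
C9: sp2
C10: sp
C11: sp
C3 → 1 sp3 carbon.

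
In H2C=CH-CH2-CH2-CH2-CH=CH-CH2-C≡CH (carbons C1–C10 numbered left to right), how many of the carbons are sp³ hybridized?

C1: sp2
C2: sp2
C3: sp3 ✓
C4: sp3 ✓
C5: sp3 ✓
C6: sp2
C7: sp2
C8: sp3 ✓
C9: sp
C10: sp
C3, C4, C5, C8 → 4 sp3 carbons.

4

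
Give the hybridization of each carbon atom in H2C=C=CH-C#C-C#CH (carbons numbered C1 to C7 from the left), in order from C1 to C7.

C1 sp2, C2 sp, C3 sp2, C4 sp, C5 sp, C6 sp, C7 sp

C1 (3 σ bonds, plus one π bond) has steric number 3: sp2.
C2 is sp: 2 σ bonds, plus two π bonds, 2 electron-density regions.
C3 (3 σ bonds, plus one π bond) has steric number 3: sp2.
C4: 2 σ bonds, plus two π bonds; 2 regions of electron density → sp.
C5: 2 σ bonds, plus two π bonds; 2 regions of electron density → sp.
C6 is sp: 2 σ bonds, plus two π bonds, 2 electron-density regions.
C7 — 2 σ bonds, plus two π bonds. Steric number 2, so sp.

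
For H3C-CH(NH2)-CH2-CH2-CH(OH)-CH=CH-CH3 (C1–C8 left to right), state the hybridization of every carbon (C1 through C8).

C1 — 4 σ bonds. Steric number 4, so sp3.
C2 has 4 σ bonds: steric number 4 → sp3.
C3 has 4 σ bonds: steric number 4 → sp3.
C4 (4 σ bonds) has steric number 4: sp3.
C5 carries 4 σ bonds, giving a steric number of 4, so it is sp3.
C6 — 3 σ bonds, plus one π bond. Steric number 3, so sp2.
C7 (3 σ bonds, plus one π bond) has steric number 3: sp2.
C8 has 4 σ bonds: steric number 4 → sp3.

C1 sp3, C2 sp3, C3 sp3, C4 sp3, C5 sp3, C6 sp2, C7 sp2, C8 sp3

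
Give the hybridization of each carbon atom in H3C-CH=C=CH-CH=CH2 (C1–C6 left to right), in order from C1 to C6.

C1 has 4 σ bonds: steric number 4 → sp3.
C2: 3 σ bonds, plus one π bond; 3 regions of electron density → sp2.
C3 carries 2 σ bonds, plus two π bonds, giving a steric number of 2, so it is sp.
C4: 3 σ bonds, plus one π bond — 3 electron domains, sp2.
C5: 3 σ bonds, plus one π bond — 3 electron domains, sp2.
C6 — 3 σ bonds, plus one π bond. Steric number 3, so sp2.

C1 sp3, C2 sp2, C3 sp, C4 sp2, C5 sp2, C6 sp2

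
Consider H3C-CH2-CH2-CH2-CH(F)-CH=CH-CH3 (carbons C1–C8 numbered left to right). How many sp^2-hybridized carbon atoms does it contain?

C1: sp3
C2: sp3
C3: sp3
C4: sp3
C5: sp3
C6: sp2 ✓
C7: sp2 ✓
C8: sp3
C6, C7 → 2 sp2 carbons.

2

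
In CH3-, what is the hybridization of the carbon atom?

sp^3

Three σ bonds + one lone pair = steric number 4 → sp3, pyramidal.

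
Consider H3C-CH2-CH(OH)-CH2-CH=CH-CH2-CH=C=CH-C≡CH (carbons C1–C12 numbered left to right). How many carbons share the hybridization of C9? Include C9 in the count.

C9 is sp (two π bonds).
C1: sp3
C2: sp3
C3: sp3
C4: sp3
C5: sp2
C6: sp2
C7: sp3
C8: sp2
C9: sp ✓
C10: sp2
C11: sp ✓
C12: sp ✓
3 carbons are sp.

3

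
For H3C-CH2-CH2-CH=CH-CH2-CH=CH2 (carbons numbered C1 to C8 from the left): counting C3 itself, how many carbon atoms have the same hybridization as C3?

4

C3 is sp3 (only σ bonds).
C1: sp3 ✓
C2: sp3 ✓
C3: sp3 ✓
C4: sp2
C5: sp2
C6: sp3 ✓
C7: sp2
C8: sp2
4 carbons are sp3.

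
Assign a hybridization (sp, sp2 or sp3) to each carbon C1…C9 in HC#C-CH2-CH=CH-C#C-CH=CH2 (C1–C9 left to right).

C1 has 2 σ bonds, plus two π bonds: steric number 2 → sp.
C2 carries 2 σ bonds, plus two π bonds, giving a steric number of 2, so it is sp.
C3 is sp3: 4 σ bonds, 4 electron-density regions.
C4 is sp2: 3 σ bonds, plus one π bond, 3 electron-density regions.
C5: 3 σ bonds, plus one π bond — 3 electron domains, sp2.
C6 has 2 σ bonds, plus two π bonds: steric number 2 → sp.
C7 carries 2 σ bonds, plus two π bonds, giving a steric number of 2, so it is sp.
C8: 3 σ bonds, plus one π bond — 3 electron domains, sp2.
C9 — 3 σ bonds, plus one π bond. Steric number 3, so sp2.

C1 sp, C2 sp, C3 sp3, C4 sp2, C5 sp2, C6 sp, C7 sp, C8 sp2, C9 sp2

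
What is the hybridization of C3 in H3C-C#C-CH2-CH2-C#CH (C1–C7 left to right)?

sp

C3: 2 σ bonds, plus two π bonds; 2 regions of electron density → sp.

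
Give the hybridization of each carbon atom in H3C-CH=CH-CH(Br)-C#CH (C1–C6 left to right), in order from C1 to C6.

C1 (4 σ bonds) has steric number 4: sp3.
C2 (3 σ bonds, plus one π bond) has steric number 3: sp2.
C3 (3 σ bonds, plus one π bond) has steric number 3: sp2.
C4 — 4 σ bonds. Steric number 4, so sp3.
C5: 2 σ bonds, plus two π bonds — 2 electron domains, sp.
C6 carries 2 σ bonds, plus two π bonds, giving a steric number of 2, so it is sp.

C1 sp3, C2 sp2, C3 sp2, C4 sp3, C5 sp, C6 sp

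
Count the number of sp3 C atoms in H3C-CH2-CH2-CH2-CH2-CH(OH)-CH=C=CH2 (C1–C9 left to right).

C1: sp3 ✓
C2: sp3 ✓
C3: sp3 ✓
C4: sp3 ✓
C5: sp3 ✓
C6: sp3 ✓
C7: sp2
C8: sp
C9: sp2
C1, C2, C3, C4, C5, C6 → 6 sp3 carbons.

6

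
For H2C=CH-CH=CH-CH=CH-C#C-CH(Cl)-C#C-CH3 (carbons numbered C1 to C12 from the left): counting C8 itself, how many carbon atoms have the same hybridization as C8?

C8 is sp (two π bonds).
C1: sp2
C2: sp2
C3: sp2
C4: sp2
C5: sp2
C6: sp2
C7: sp ✓
C8: sp ✓
C9: sp3
C10: sp ✓
C11: sp ✓
C12: sp3
4 carbons are sp.

4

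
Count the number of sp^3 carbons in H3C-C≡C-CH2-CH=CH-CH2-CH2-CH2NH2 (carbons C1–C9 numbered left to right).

5

C1: sp3 ✓
C2: sp
C3: sp
C4: sp3 ✓
C5: sp2
C6: sp2
C7: sp3 ✓
C8: sp3 ✓
C9: sp3 ✓
C1, C4, C7, C8, C9 → 5 sp3 carbons.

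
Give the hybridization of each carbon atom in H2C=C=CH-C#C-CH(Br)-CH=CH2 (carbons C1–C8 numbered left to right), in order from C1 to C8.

C1 has 3 σ bonds, plus one π bond: steric number 3 → sp2.
C2: 2 σ bonds, plus two π bonds — 2 electron domains, sp.
C3 carries 3 σ bonds, plus one π bond, giving a steric number of 3, so it is sp2.
C4 — 2 σ bonds, plus two π bonds. Steric number 2, so sp.
C5 has 2 σ bonds, plus two π bonds: steric number 2 → sp.
C6 has 4 σ bonds: steric number 4 → sp3.
C7 (3 σ bonds, plus one π bond) has steric number 3: sp2.
C8 carries 3 σ bonds, plus one π bond, giving a steric number of 3, so it is sp2.

C1 sp2, C2 sp, C3 sp2, C4 sp, C5 sp, C6 sp3, C7 sp2, C8 sp2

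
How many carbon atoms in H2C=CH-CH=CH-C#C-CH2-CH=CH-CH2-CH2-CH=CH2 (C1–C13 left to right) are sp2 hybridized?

8

C1: sp2 ✓
C2: sp2 ✓
C3: sp2 ✓
C4: sp2 ✓
C5: sp
C6: sp
C7: sp3
C8: sp2 ✓
C9: sp2 ✓
C10: sp3
C11: sp3
C12: sp2 ✓
C13: sp2 ✓
C1, C2, C3, C4, C8, C9, C12, C13 → 8 sp2 carbons.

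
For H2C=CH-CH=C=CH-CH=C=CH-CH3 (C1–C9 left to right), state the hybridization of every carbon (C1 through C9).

C1 sp2, C2 sp2, C3 sp2, C4 sp, C5 sp2, C6 sp2, C7 sp, C8 sp2, C9 sp3

C1 has 3 σ bonds, plus one π bond: steric number 3 → sp2.
C2 carries 3 σ bonds, plus one π bond, giving a steric number of 3, so it is sp2.
C3: 3 σ bonds, plus one π bond; 3 regions of electron density → sp2.
C4 — 2 σ bonds, plus two π bonds. Steric number 2, so sp.
C5: 3 σ bonds, plus one π bond; 3 regions of electron density → sp2.
C6 is sp2: 3 σ bonds, plus one π bond, 3 electron-density regions.
C7: 2 σ bonds, plus two π bonds — 2 electron domains, sp.
C8 has 3 σ bonds, plus one π bond: steric number 3 → sp2.
C9 is sp3: 4 σ bonds, 4 electron-density regions.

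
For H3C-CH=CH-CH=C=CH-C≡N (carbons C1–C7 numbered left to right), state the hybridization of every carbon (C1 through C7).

C1: 4 σ bonds — 4 electron domains, sp3.
C2 (3 σ bonds, plus one π bond) has steric number 3: sp2.
C3 carries 3 σ bonds, plus one π bond, giving a steric number of 3, so it is sp2.
C4 — 3 σ bonds, plus one π bond. Steric number 3, so sp2.
C5 — 2 σ bonds, plus two π bonds. Steric number 2, so sp.
C6 (3 σ bonds, plus one π bond) has steric number 3: sp2.
C7: 2 σ bonds, plus two π bonds; 2 regions of electron density → sp.

C1 sp3, C2 sp2, C3 sp2, C4 sp2, C5 sp, C6 sp2, C7 sp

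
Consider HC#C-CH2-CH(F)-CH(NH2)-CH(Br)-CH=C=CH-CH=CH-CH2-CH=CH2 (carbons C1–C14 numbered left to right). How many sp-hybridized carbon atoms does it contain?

3

C1: sp ✓
C2: sp ✓
C3: sp3
C4: sp3
C5: sp3
C6: sp3
C7: sp2
C8: sp ✓
C9: sp2
C10: sp2
C11: sp2
C12: sp3
C13: sp2
C14: sp2
C1, C2, C8 → 3 sp carbons.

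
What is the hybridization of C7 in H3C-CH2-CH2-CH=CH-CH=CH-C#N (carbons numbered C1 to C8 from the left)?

C7 carries 3 σ bonds, plus one π bond, giving a steric number of 3, so it is sp2.

sp^2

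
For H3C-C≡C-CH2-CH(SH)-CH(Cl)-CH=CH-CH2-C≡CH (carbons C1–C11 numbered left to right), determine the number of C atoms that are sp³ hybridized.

C1: sp3 ✓
C2: sp
C3: sp
C4: sp3 ✓
C5: sp3 ✓
C6: sp3 ✓
C7: sp2
C8: sp2
C9: sp3 ✓
C10: sp
C11: sp
C1, C4, C5, C6, C9 → 5 sp3 carbons.

5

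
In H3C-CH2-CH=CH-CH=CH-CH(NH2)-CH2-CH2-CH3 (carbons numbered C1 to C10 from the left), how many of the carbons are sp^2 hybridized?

4

C1: sp3
C2: sp3
C3: sp2 ✓
C4: sp2 ✓
C5: sp2 ✓
C6: sp2 ✓
C7: sp3
C8: sp3
C9: sp3
C10: sp3
C3, C4, C5, C6 → 4 sp2 carbons.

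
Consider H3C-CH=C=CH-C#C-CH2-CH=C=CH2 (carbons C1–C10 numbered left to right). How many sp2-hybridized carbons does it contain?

C1: sp3
C2: sp2 ✓
C3: sp
C4: sp2 ✓
C5: sp
C6: sp
C7: sp3
C8: sp2 ✓
C9: sp
C10: sp2 ✓
C2, C4, C8, C10 → 4 sp2 carbons.

4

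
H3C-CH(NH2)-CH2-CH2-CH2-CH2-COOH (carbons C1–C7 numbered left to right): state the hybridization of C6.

sp³

C6: 4 σ bonds; 4 regions of electron density → sp3.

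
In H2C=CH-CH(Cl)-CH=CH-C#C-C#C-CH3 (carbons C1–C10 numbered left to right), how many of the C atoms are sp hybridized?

C1: sp2
C2: sp2
C3: sp3
C4: sp2
C5: sp2
C6: sp ✓
C7: sp ✓
C8: sp ✓
C9: sp ✓
C10: sp3
C6, C7, C8, C9 → 4 sp carbons.

4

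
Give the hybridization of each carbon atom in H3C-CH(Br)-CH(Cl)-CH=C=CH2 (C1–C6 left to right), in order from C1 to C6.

C1 has 4 σ bonds: steric number 4 → sp3.
C2 (4 σ bonds) has steric number 4: sp3.
C3 carries 4 σ bonds, giving a steric number of 4, so it is sp3.
C4: 3 σ bonds, plus one π bond — 3 electron domains, sp2.
C5 has 2 σ bonds, plus two π bonds: steric number 2 → sp.
C6: 3 σ bonds, plus one π bond; 3 regions of electron density → sp2.

C1 sp3, C2 sp3, C3 sp3, C4 sp2, C5 sp, C6 sp2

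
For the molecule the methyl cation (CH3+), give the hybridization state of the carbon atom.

sp2

Three σ bonds to H, empty p orbital → sp2, trigonal planar.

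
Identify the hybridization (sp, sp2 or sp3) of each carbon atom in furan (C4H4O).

sp2

Each carbon atom has 3 σ bonds, plus one π bond: steric number 3 → sp2.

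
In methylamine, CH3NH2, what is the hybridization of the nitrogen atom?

sp³

Three σ bonds + one lone pair = steric number 4 → sp3.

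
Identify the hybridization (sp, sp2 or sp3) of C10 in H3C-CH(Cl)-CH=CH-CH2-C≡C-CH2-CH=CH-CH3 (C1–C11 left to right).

sp²

C10 — 3 σ bonds, plus one π bond. Steric number 3, so sp2.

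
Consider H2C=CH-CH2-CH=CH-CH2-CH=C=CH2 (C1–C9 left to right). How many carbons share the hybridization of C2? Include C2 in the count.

C2 is sp2 (one π bond).
C1: sp2 ✓
C2: sp2 ✓
C3: sp3
C4: sp2 ✓
C5: sp2 ✓
C6: sp3
C7: sp2 ✓
C8: sp
C9: sp2 ✓
6 carbons are sp2.

6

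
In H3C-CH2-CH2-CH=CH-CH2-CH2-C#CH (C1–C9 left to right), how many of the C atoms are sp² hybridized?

C1: sp3
C2: sp3
C3: sp3
C4: sp2 ✓
C5: sp2 ✓
C6: sp3
C7: sp3
C8: sp
C9: sp
C4, C5 → 2 sp2 carbons.

2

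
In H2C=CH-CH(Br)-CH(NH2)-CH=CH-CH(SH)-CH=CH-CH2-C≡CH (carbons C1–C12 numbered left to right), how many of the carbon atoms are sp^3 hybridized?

4

C1: sp2
C2: sp2
C3: sp3 ✓
C4: sp3 ✓
C5: sp2
C6: sp2
C7: sp3 ✓
C8: sp2
C9: sp2
C10: sp3 ✓
C11: sp
C12: sp
C3, C4, C7, C10 → 4 sp3 carbons.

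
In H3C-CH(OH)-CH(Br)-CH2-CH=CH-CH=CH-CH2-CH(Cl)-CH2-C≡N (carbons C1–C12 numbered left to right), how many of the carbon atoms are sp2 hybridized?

4

C1: sp3
C2: sp3
C3: sp3
C4: sp3
C5: sp2 ✓
C6: sp2 ✓
C7: sp2 ✓
C8: sp2 ✓
C9: sp3
C10: sp3
C11: sp3
C12: sp
C5, C6, C7, C8 → 4 sp2 carbons.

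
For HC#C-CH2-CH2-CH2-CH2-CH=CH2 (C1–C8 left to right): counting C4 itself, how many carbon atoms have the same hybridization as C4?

4

C4 is sp3 (only σ bonds).
C1: sp
C2: sp
C3: sp3 ✓
C4: sp3 ✓
C5: sp3 ✓
C6: sp3 ✓
C7: sp2
C8: sp2
4 carbons are sp3.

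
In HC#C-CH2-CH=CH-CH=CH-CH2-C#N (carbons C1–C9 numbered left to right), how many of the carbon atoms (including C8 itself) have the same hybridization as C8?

2

C8 is sp3 (only σ bonds).
C1: sp
C2: sp
C3: sp3 ✓
C4: sp2
C5: sp2
C6: sp2
C7: sp2
C8: sp3 ✓
C9: sp
2 carbons are sp3.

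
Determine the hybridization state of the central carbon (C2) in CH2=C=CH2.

Two σ bonds and two π bonds (one to each neighbour) → sp.

sp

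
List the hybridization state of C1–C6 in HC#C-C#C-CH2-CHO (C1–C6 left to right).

C1 — 2 σ bonds, plus two π bonds. Steric number 2, so sp.
C2 carries 2 σ bonds, plus two π bonds, giving a steric number of 2, so it is sp.
C3: 2 σ bonds, plus two π bonds; 2 regions of electron density → sp.
C4 — 2 σ bonds, plus two π bonds. Steric number 2, so sp.
C5: 4 σ bonds; 4 regions of electron density → sp3.
C6 is sp2: 3 σ bonds, plus one π bond, 3 electron-density regions.

C1 sp, C2 sp, C3 sp, C4 sp, C5 sp3, C6 sp2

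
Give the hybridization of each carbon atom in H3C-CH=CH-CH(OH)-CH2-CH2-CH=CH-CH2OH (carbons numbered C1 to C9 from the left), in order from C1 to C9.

C1 (4 σ bonds) has steric number 4: sp3.
C2 is sp2: 3 σ bonds, plus one π bond, 3 electron-density regions.
C3 has 3 σ bonds, plus one π bond: steric number 3 → sp2.
C4 has 4 σ bonds: steric number 4 → sp3.
C5: 4 σ bonds; 4 regions of electron density → sp3.
C6 is sp3: 4 σ bonds, 4 electron-density regions.
C7 is sp2: 3 σ bonds, plus one π bond, 3 electron-density regions.
C8 — 3 σ bonds, plus one π bond. Steric number 3, so sp2.
C9 is sp3: 4 σ bonds, 4 electron-density regions.

C1 sp3, C2 sp2, C3 sp2, C4 sp3, C5 sp3, C6 sp3, C7 sp2, C8 sp2, C9 sp3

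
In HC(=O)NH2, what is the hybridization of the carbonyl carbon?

sp2

The carbonyl carbon — 3 σ bonds, plus one π bond. Steric number 3, so sp2.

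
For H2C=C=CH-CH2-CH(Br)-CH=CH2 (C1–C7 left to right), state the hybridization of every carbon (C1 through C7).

C1 sp2, C2 sp, C3 sp2, C4 sp3, C5 sp3, C6 sp2, C7 sp2

C1 carries 3 σ bonds, plus one π bond, giving a steric number of 3, so it is sp2.
C2 — 2 σ bonds, plus two π bonds. Steric number 2, so sp.
C3 has 3 σ bonds, plus one π bond: steric number 3 → sp2.
C4 carries 4 σ bonds, giving a steric number of 4, so it is sp3.
C5 has 4 σ bonds: steric number 4 → sp3.
C6: 3 σ bonds, plus one π bond — 3 electron domains, sp2.
C7: 3 σ bonds, plus one π bond — 3 electron domains, sp2.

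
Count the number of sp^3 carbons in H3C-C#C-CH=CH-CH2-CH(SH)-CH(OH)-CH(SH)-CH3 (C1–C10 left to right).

6

C1: sp3 ✓
C2: sp
C3: sp
C4: sp2
C5: sp2
C6: sp3 ✓
C7: sp3 ✓
C8: sp3 ✓
C9: sp3 ✓
C10: sp3 ✓
C1, C6, C7, C8, C9, C10 → 6 sp3 carbons.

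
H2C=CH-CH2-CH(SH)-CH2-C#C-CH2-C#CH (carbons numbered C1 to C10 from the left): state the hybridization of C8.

C8: 4 σ bonds; 4 regions of electron density → sp3.

sp3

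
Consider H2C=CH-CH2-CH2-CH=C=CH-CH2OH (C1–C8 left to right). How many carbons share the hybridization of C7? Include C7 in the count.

C7 is sp2 (one π bond).
C1: sp2 ✓
C2: sp2 ✓
C3: sp3
C4: sp3
C5: sp2 ✓
C6: sp
C7: sp2 ✓
C8: sp3
4 carbons are sp2.

4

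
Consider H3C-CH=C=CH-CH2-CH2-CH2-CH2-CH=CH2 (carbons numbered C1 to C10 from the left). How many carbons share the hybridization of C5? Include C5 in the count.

5

C5 is sp3 (only σ bonds).
C1: sp3 ✓
C2: sp2
C3: sp
C4: sp2
C5: sp3 ✓
C6: sp3 ✓
C7: sp3 ✓
C8: sp3 ✓
C9: sp2
C10: sp2
5 carbons are sp3.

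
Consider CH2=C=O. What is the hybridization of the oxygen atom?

sp^2

The oxygen atom (1 σ bond and 2 lone pairs, plus one π bond) has steric number 3: sp2.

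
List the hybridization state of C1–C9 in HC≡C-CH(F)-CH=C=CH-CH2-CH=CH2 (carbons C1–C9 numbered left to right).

C1 sp, C2 sp, C3 sp3, C4 sp2, C5 sp, C6 sp2, C7 sp3, C8 sp2, C9 sp2

C1 — 2 σ bonds, plus two π bonds. Steric number 2, so sp.
C2 (2 σ bonds, plus two π bonds) has steric number 2: sp.
C3 has 4 σ bonds: steric number 4 → sp3.
C4 has 3 σ bonds, plus one π bond: steric number 3 → sp2.
C5: 2 σ bonds, plus two π bonds; 2 regions of electron density → sp.
C6 has 3 σ bonds, plus one π bond: steric number 3 → sp2.
C7 (4 σ bonds) has steric number 4: sp3.
C8 — 3 σ bonds, plus one π bond. Steric number 3, so sp2.
C9 carries 3 σ bonds, plus one π bond, giving a steric number of 3, so it is sp2.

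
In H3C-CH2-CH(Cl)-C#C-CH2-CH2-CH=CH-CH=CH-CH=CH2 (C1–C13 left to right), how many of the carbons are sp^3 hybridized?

5

C1: sp3 ✓
C2: sp3 ✓
C3: sp3 ✓
C4: sp
C5: sp
C6: sp3 ✓
C7: sp3 ✓
C8: sp2
C9: sp2
C10: sp2
C11: sp2
C12: sp2
C13: sp2
C1, C2, C3, C6, C7 → 5 sp3 carbons.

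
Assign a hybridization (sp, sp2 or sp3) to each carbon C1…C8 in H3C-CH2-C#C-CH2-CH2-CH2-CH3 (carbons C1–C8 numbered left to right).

C1 — 4 σ bonds. Steric number 4, so sp3.
C2 (4 σ bonds) has steric number 4: sp3.
C3 (2 σ bonds, plus two π bonds) has steric number 2: sp.
C4: 2 σ bonds, plus two π bonds — 2 electron domains, sp.
C5: 4 σ bonds — 4 electron domains, sp3.
C6 is sp3: 4 σ bonds, 4 electron-density regions.
C7: 4 σ bonds; 4 regions of electron density → sp3.
C8 (4 σ bonds) has steric number 4: sp3.

C1 sp3, C2 sp3, C3 sp, C4 sp, C5 sp3, C6 sp3, C7 sp3, C8 sp3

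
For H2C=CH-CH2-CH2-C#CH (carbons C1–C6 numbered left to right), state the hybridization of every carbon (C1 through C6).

C1 sp2, C2 sp2, C3 sp3, C4 sp3, C5 sp, C6 sp

C1: 3 σ bonds, plus one π bond; 3 regions of electron density → sp2.
C2 has 3 σ bonds, plus one π bond: steric number 3 → sp2.
C3 carries 4 σ bonds, giving a steric number of 4, so it is sp3.
C4 — 4 σ bonds. Steric number 4, so sp3.
C5: 2 σ bonds, plus two π bonds — 2 electron domains, sp.
C6 has 2 σ bonds, plus two π bonds: steric number 2 → sp.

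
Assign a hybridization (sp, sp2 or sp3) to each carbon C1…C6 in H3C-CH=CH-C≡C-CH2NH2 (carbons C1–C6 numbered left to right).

C1 sp3, C2 sp2, C3 sp2, C4 sp, C5 sp, C6 sp3

C1 has 4 σ bonds: steric number 4 → sp3.
C2: 3 σ bonds, plus one π bond — 3 electron domains, sp2.
C3: 3 σ bonds, plus one π bond; 3 regions of electron density → sp2.
C4 has 2 σ bonds, plus two π bonds: steric number 2 → sp.
C5: 2 σ bonds, plus two π bonds — 2 electron domains, sp.
C6 carries 4 σ bonds, giving a steric number of 4, so it is sp3.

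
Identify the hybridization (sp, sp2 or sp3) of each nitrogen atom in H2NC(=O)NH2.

sp²

Both N lone pairs are conjugated with the C=O; planar sp2.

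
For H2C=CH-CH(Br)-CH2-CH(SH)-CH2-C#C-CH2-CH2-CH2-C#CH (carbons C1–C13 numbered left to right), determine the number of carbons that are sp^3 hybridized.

C1: sp2
C2: sp2
C3: sp3 ✓
C4: sp3 ✓
C5: sp3 ✓
C6: sp3 ✓
C7: sp
C8: sp
C9: sp3 ✓
C10: sp3 ✓
C11: sp3 ✓
C12: sp
C13: sp
C3, C4, C5, C6, C9, C10, C11 → 7 sp3 carbons.

7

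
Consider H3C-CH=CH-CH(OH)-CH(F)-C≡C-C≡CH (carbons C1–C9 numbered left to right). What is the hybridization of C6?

sp

C6: 2 σ bonds, plus two π bonds; 2 regions of electron density → sp.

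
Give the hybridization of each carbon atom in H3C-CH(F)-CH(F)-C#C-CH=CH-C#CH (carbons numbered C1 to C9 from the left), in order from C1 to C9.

C1 sp3, C2 sp3, C3 sp3, C4 sp, C5 sp, C6 sp2, C7 sp2, C8 sp, C9 sp

C1: 4 σ bonds — 4 electron domains, sp3.
C2 — 4 σ bonds. Steric number 4, so sp3.
C3 — 4 σ bonds. Steric number 4, so sp3.
C4 — 2 σ bonds, plus two π bonds. Steric number 2, so sp.
C5 (2 σ bonds, plus two π bonds) has steric number 2: sp.
C6 is sp2: 3 σ bonds, plus one π bond, 3 electron-density regions.
C7: 3 σ bonds, plus one π bond; 3 regions of electron density → sp2.
C8: 2 σ bonds, plus two π bonds — 2 electron domains, sp.
C9 is sp: 2 σ bonds, plus two π bonds, 2 electron-density regions.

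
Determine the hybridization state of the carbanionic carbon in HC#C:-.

sp

One σ bond + one lone pair = steric number 2 → sp.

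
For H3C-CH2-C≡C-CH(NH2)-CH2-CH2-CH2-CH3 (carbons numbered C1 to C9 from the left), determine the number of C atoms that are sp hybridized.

C1: sp3
C2: sp3
C3: sp ✓
C4: sp ✓
C5: sp3
C6: sp3
C7: sp3
C8: sp3
C9: sp3
C3, C4 → 2 sp carbons.

2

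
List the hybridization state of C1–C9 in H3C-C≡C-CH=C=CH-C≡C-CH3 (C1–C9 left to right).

C1 sp3, C2 sp, C3 sp, C4 sp2, C5 sp, C6 sp2, C7 sp, C8 sp, C9 sp3

C1: 4 σ bonds; 4 regions of electron density → sp3.
C2 has 2 σ bonds, plus two π bonds: steric number 2 → sp.
C3 — 2 σ bonds, plus two π bonds. Steric number 2, so sp.
C4 carries 3 σ bonds, plus one π bond, giving a steric number of 3, so it is sp2.
C5: 2 σ bonds, plus two π bonds — 2 electron domains, sp.
C6 (3 σ bonds, plus one π bond) has steric number 3: sp2.
C7: 2 σ bonds, plus two π bonds; 2 regions of electron density → sp.
C8 — 2 σ bonds, plus two π bonds. Steric number 2, so sp.
C9 (4 σ bonds) has steric number 4: sp3.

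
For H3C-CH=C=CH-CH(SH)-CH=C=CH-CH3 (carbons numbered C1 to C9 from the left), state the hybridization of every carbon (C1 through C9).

C1 sp3, C2 sp2, C3 sp, C4 sp2, C5 sp3, C6 sp2, C7 sp, C8 sp2, C9 sp3

C1 — 4 σ bonds. Steric number 4, so sp3.
C2 is sp2: 3 σ bonds, plus one π bond, 3 electron-density regions.
C3: 2 σ bonds, plus two π bonds; 2 regions of electron density → sp.
C4 (3 σ bonds, plus one π bond) has steric number 3: sp2.
C5 (4 σ bonds) has steric number 4: sp3.
C6: 3 σ bonds, plus one π bond; 3 regions of electron density → sp2.
C7 carries 2 σ bonds, plus two π bonds, giving a steric number of 2, so it is sp.
C8 (3 σ bonds, plus one π bond) has steric number 3: sp2.
C9: 4 σ bonds — 4 electron domains, sp3.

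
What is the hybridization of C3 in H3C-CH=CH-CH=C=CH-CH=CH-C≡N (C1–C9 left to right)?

sp^2

C3 is sp2: 3 σ bonds, plus one π bond, 3 electron-density regions.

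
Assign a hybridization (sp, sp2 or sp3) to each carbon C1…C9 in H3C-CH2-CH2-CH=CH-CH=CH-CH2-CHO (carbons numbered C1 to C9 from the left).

C1 sp3, C2 sp3, C3 sp3, C4 sp2, C5 sp2, C6 sp2, C7 sp2, C8 sp3, C9 sp2

C1 has 4 σ bonds: steric number 4 → sp3.
C2: 4 σ bonds — 4 electron domains, sp3.
C3: 4 σ bonds — 4 electron domains, sp3.
C4: 3 σ bonds, plus one π bond; 3 regions of electron density → sp2.
C5 (3 σ bonds, plus one π bond) has steric number 3: sp2.
C6 has 3 σ bonds, plus one π bond: steric number 3 → sp2.
C7 (3 σ bonds, plus one π bond) has steric number 3: sp2.
C8 has 4 σ bonds: steric number 4 → sp3.
C9 — 3 σ bonds, plus one π bond. Steric number 3, so sp2.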